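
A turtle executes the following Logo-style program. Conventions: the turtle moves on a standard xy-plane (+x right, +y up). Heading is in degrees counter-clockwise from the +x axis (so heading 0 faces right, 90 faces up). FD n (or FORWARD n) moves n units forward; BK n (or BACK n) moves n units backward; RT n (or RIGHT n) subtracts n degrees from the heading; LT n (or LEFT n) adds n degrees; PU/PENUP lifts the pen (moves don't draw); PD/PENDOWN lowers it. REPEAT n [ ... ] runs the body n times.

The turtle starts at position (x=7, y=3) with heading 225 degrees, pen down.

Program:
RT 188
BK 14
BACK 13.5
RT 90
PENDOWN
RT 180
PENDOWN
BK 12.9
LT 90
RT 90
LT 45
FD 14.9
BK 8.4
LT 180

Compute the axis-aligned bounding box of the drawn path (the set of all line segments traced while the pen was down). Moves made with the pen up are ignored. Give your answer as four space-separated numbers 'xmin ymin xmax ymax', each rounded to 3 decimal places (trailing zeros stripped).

Answer: -21.954 -23.852 7 3

Derivation:
Executing turtle program step by step:
Start: pos=(7,3), heading=225, pen down
RT 188: heading 225 -> 37
BK 14: (7,3) -> (-4.181,-5.425) [heading=37, draw]
BK 13.5: (-4.181,-5.425) -> (-14.962,-13.55) [heading=37, draw]
RT 90: heading 37 -> 307
PD: pen down
RT 180: heading 307 -> 127
PD: pen down
BK 12.9: (-14.962,-13.55) -> (-7.199,-23.852) [heading=127, draw]
LT 90: heading 127 -> 217
RT 90: heading 217 -> 127
LT 45: heading 127 -> 172
FD 14.9: (-7.199,-23.852) -> (-21.954,-21.779) [heading=172, draw]
BK 8.4: (-21.954,-21.779) -> (-13.636,-22.948) [heading=172, draw]
LT 180: heading 172 -> 352
Final: pos=(-13.636,-22.948), heading=352, 5 segment(s) drawn

Segment endpoints: x in {-21.954, -14.962, -13.636, -7.199, -4.181, 7}, y in {-23.852, -22.948, -21.779, -13.55, -5.425, 3}
xmin=-21.954, ymin=-23.852, xmax=7, ymax=3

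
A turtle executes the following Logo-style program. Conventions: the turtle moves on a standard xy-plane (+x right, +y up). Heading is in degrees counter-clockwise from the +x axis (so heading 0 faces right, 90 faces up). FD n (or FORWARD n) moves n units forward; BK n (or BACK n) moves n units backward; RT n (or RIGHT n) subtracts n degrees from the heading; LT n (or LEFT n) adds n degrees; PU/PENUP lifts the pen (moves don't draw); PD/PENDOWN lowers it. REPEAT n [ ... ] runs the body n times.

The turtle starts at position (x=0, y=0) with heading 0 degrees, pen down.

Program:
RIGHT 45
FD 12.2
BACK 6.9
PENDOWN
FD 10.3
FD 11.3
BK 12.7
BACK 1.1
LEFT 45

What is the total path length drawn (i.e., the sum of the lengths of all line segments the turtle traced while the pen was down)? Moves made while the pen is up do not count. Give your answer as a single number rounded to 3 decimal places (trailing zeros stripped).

Executing turtle program step by step:
Start: pos=(0,0), heading=0, pen down
RT 45: heading 0 -> 315
FD 12.2: (0,0) -> (8.627,-8.627) [heading=315, draw]
BK 6.9: (8.627,-8.627) -> (3.748,-3.748) [heading=315, draw]
PD: pen down
FD 10.3: (3.748,-3.748) -> (11.031,-11.031) [heading=315, draw]
FD 11.3: (11.031,-11.031) -> (19.021,-19.021) [heading=315, draw]
BK 12.7: (19.021,-19.021) -> (10.041,-10.041) [heading=315, draw]
BK 1.1: (10.041,-10.041) -> (9.263,-9.263) [heading=315, draw]
LT 45: heading 315 -> 0
Final: pos=(9.263,-9.263), heading=0, 6 segment(s) drawn

Segment lengths:
  seg 1: (0,0) -> (8.627,-8.627), length = 12.2
  seg 2: (8.627,-8.627) -> (3.748,-3.748), length = 6.9
  seg 3: (3.748,-3.748) -> (11.031,-11.031), length = 10.3
  seg 4: (11.031,-11.031) -> (19.021,-19.021), length = 11.3
  seg 5: (19.021,-19.021) -> (10.041,-10.041), length = 12.7
  seg 6: (10.041,-10.041) -> (9.263,-9.263), length = 1.1
Total = 54.5

Answer: 54.5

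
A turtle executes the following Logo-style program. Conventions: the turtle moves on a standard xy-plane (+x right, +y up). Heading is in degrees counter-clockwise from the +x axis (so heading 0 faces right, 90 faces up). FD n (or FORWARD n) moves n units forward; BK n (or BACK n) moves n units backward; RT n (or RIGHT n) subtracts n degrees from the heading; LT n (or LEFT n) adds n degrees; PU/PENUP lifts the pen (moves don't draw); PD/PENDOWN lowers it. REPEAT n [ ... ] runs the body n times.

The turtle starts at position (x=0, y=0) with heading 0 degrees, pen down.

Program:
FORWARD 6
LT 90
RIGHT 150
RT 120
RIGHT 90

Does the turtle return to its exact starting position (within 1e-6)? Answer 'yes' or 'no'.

Answer: no

Derivation:
Executing turtle program step by step:
Start: pos=(0,0), heading=0, pen down
FD 6: (0,0) -> (6,0) [heading=0, draw]
LT 90: heading 0 -> 90
RT 150: heading 90 -> 300
RT 120: heading 300 -> 180
RT 90: heading 180 -> 90
Final: pos=(6,0), heading=90, 1 segment(s) drawn

Start position: (0, 0)
Final position: (6, 0)
Distance = 6; >= 1e-6 -> NOT closed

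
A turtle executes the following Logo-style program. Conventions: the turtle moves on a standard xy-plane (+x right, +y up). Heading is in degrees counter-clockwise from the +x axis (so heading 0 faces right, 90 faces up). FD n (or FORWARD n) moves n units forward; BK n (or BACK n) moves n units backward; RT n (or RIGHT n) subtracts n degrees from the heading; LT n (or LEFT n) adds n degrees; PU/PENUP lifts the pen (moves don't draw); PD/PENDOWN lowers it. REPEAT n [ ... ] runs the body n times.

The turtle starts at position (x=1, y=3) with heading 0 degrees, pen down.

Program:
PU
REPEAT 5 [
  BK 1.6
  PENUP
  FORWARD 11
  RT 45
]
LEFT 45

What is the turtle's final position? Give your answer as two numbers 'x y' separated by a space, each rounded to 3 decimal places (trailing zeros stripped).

Executing turtle program step by step:
Start: pos=(1,3), heading=0, pen down
PU: pen up
REPEAT 5 [
  -- iteration 1/5 --
  BK 1.6: (1,3) -> (-0.6,3) [heading=0, move]
  PU: pen up
  FD 11: (-0.6,3) -> (10.4,3) [heading=0, move]
  RT 45: heading 0 -> 315
  -- iteration 2/5 --
  BK 1.6: (10.4,3) -> (9.269,4.131) [heading=315, move]
  PU: pen up
  FD 11: (9.269,4.131) -> (17.047,-3.647) [heading=315, move]
  RT 45: heading 315 -> 270
  -- iteration 3/5 --
  BK 1.6: (17.047,-3.647) -> (17.047,-2.047) [heading=270, move]
  PU: pen up
  FD 11: (17.047,-2.047) -> (17.047,-13.047) [heading=270, move]
  RT 45: heading 270 -> 225
  -- iteration 4/5 --
  BK 1.6: (17.047,-13.047) -> (18.178,-11.915) [heading=225, move]
  PU: pen up
  FD 11: (18.178,-11.915) -> (10.4,-19.694) [heading=225, move]
  RT 45: heading 225 -> 180
  -- iteration 5/5 --
  BK 1.6: (10.4,-19.694) -> (12,-19.694) [heading=180, move]
  PU: pen up
  FD 11: (12,-19.694) -> (1,-19.694) [heading=180, move]
  RT 45: heading 180 -> 135
]
LT 45: heading 135 -> 180
Final: pos=(1,-19.694), heading=180, 0 segment(s) drawn

Answer: 1 -19.694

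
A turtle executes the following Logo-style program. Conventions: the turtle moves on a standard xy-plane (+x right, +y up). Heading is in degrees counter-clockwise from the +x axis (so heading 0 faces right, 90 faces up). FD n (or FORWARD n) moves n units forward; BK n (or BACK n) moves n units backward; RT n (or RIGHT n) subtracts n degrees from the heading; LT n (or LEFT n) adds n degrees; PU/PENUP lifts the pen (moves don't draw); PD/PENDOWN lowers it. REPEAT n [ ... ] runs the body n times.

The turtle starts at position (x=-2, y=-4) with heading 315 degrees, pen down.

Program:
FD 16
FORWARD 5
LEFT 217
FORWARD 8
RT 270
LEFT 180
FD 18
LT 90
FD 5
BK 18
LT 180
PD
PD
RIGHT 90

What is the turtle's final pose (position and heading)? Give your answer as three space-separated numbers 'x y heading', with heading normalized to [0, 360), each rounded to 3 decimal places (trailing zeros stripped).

Executing turtle program step by step:
Start: pos=(-2,-4), heading=315, pen down
FD 16: (-2,-4) -> (9.314,-15.314) [heading=315, draw]
FD 5: (9.314,-15.314) -> (12.849,-18.849) [heading=315, draw]
LT 217: heading 315 -> 172
FD 8: (12.849,-18.849) -> (4.927,-17.736) [heading=172, draw]
RT 270: heading 172 -> 262
LT 180: heading 262 -> 82
FD 18: (4.927,-17.736) -> (7.432,0.089) [heading=82, draw]
LT 90: heading 82 -> 172
FD 5: (7.432,0.089) -> (2.481,0.785) [heading=172, draw]
BK 18: (2.481,0.785) -> (20.306,-1.72) [heading=172, draw]
LT 180: heading 172 -> 352
PD: pen down
PD: pen down
RT 90: heading 352 -> 262
Final: pos=(20.306,-1.72), heading=262, 6 segment(s) drawn

Answer: 20.306 -1.72 262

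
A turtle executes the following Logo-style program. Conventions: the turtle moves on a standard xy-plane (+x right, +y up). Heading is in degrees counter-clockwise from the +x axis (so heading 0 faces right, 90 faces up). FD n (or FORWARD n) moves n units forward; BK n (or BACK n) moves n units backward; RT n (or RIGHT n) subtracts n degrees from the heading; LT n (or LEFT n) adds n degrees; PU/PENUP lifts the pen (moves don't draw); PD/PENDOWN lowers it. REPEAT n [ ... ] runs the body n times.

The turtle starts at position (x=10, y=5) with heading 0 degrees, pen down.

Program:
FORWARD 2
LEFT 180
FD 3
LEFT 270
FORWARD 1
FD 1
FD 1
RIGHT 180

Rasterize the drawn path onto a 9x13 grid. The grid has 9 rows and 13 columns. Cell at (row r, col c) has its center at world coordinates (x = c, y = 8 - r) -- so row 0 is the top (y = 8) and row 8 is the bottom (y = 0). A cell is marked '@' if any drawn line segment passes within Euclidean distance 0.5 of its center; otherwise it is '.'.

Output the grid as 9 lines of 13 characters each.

Answer: .........@...
.........@...
.........@...
.........@@@@
.............
.............
.............
.............
.............

Derivation:
Segment 0: (10,5) -> (12,5)
Segment 1: (12,5) -> (9,5)
Segment 2: (9,5) -> (9,6)
Segment 3: (9,6) -> (9,7)
Segment 4: (9,7) -> (9,8)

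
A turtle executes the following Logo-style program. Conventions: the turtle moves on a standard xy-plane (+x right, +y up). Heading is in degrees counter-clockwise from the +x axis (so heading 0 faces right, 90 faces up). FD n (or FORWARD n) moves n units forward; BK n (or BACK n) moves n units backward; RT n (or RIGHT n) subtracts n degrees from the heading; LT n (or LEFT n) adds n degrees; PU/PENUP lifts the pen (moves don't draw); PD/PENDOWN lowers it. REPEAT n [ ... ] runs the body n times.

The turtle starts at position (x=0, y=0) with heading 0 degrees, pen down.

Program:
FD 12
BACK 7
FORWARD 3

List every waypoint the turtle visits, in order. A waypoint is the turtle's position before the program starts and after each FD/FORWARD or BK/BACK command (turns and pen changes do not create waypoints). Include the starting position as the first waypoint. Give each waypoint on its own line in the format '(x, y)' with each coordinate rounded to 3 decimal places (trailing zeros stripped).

Answer: (0, 0)
(12, 0)
(5, 0)
(8, 0)

Derivation:
Executing turtle program step by step:
Start: pos=(0,0), heading=0, pen down
FD 12: (0,0) -> (12,0) [heading=0, draw]
BK 7: (12,0) -> (5,0) [heading=0, draw]
FD 3: (5,0) -> (8,0) [heading=0, draw]
Final: pos=(8,0), heading=0, 3 segment(s) drawn
Waypoints (4 total):
(0, 0)
(12, 0)
(5, 0)
(8, 0)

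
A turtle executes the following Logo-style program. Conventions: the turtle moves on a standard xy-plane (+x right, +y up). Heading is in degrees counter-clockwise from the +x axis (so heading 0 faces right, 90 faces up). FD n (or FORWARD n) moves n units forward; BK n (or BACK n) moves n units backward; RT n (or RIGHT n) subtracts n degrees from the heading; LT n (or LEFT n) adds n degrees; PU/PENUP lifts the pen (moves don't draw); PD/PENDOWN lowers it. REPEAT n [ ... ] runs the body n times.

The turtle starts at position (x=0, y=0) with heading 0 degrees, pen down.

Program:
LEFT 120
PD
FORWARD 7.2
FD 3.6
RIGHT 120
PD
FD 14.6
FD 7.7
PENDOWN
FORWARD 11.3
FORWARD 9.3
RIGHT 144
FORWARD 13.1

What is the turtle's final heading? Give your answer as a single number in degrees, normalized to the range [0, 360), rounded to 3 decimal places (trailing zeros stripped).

Executing turtle program step by step:
Start: pos=(0,0), heading=0, pen down
LT 120: heading 0 -> 120
PD: pen down
FD 7.2: (0,0) -> (-3.6,6.235) [heading=120, draw]
FD 3.6: (-3.6,6.235) -> (-5.4,9.353) [heading=120, draw]
RT 120: heading 120 -> 0
PD: pen down
FD 14.6: (-5.4,9.353) -> (9.2,9.353) [heading=0, draw]
FD 7.7: (9.2,9.353) -> (16.9,9.353) [heading=0, draw]
PD: pen down
FD 11.3: (16.9,9.353) -> (28.2,9.353) [heading=0, draw]
FD 9.3: (28.2,9.353) -> (37.5,9.353) [heading=0, draw]
RT 144: heading 0 -> 216
FD 13.1: (37.5,9.353) -> (26.902,1.653) [heading=216, draw]
Final: pos=(26.902,1.653), heading=216, 7 segment(s) drawn

Answer: 216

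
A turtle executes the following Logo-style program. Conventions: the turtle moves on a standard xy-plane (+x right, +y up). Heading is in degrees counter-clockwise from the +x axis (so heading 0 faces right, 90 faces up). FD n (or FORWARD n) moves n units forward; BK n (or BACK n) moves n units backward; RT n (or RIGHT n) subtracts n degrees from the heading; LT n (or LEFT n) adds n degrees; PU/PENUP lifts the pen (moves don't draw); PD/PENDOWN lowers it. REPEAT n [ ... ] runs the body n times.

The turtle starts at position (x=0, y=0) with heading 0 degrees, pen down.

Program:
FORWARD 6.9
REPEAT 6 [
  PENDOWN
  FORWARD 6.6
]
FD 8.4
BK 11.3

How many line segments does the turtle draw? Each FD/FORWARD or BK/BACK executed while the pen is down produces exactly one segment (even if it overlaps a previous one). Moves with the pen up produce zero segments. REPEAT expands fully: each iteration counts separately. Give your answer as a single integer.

Executing turtle program step by step:
Start: pos=(0,0), heading=0, pen down
FD 6.9: (0,0) -> (6.9,0) [heading=0, draw]
REPEAT 6 [
  -- iteration 1/6 --
  PD: pen down
  FD 6.6: (6.9,0) -> (13.5,0) [heading=0, draw]
  -- iteration 2/6 --
  PD: pen down
  FD 6.6: (13.5,0) -> (20.1,0) [heading=0, draw]
  -- iteration 3/6 --
  PD: pen down
  FD 6.6: (20.1,0) -> (26.7,0) [heading=0, draw]
  -- iteration 4/6 --
  PD: pen down
  FD 6.6: (26.7,0) -> (33.3,0) [heading=0, draw]
  -- iteration 5/6 --
  PD: pen down
  FD 6.6: (33.3,0) -> (39.9,0) [heading=0, draw]
  -- iteration 6/6 --
  PD: pen down
  FD 6.6: (39.9,0) -> (46.5,0) [heading=0, draw]
]
FD 8.4: (46.5,0) -> (54.9,0) [heading=0, draw]
BK 11.3: (54.9,0) -> (43.6,0) [heading=0, draw]
Final: pos=(43.6,0), heading=0, 9 segment(s) drawn
Segments drawn: 9

Answer: 9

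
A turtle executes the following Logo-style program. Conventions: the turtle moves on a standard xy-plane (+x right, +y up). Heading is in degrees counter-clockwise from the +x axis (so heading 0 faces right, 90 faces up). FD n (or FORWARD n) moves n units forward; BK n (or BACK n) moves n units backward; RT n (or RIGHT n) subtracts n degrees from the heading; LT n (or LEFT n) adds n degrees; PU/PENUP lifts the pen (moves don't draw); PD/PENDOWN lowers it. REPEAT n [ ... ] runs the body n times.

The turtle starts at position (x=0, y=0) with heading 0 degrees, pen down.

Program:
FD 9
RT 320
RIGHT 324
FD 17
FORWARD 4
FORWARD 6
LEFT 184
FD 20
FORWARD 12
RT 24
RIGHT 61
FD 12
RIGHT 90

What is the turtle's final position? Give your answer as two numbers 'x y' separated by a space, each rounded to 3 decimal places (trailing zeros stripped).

Answer: -1.979 -4.27

Derivation:
Executing turtle program step by step:
Start: pos=(0,0), heading=0, pen down
FD 9: (0,0) -> (9,0) [heading=0, draw]
RT 320: heading 0 -> 40
RT 324: heading 40 -> 76
FD 17: (9,0) -> (13.113,16.495) [heading=76, draw]
FD 4: (13.113,16.495) -> (14.08,20.376) [heading=76, draw]
FD 6: (14.08,20.376) -> (15.532,26.198) [heading=76, draw]
LT 184: heading 76 -> 260
FD 20: (15.532,26.198) -> (12.059,6.502) [heading=260, draw]
FD 12: (12.059,6.502) -> (9.975,-5.316) [heading=260, draw]
RT 24: heading 260 -> 236
RT 61: heading 236 -> 175
FD 12: (9.975,-5.316) -> (-1.979,-4.27) [heading=175, draw]
RT 90: heading 175 -> 85
Final: pos=(-1.979,-4.27), heading=85, 7 segment(s) drawn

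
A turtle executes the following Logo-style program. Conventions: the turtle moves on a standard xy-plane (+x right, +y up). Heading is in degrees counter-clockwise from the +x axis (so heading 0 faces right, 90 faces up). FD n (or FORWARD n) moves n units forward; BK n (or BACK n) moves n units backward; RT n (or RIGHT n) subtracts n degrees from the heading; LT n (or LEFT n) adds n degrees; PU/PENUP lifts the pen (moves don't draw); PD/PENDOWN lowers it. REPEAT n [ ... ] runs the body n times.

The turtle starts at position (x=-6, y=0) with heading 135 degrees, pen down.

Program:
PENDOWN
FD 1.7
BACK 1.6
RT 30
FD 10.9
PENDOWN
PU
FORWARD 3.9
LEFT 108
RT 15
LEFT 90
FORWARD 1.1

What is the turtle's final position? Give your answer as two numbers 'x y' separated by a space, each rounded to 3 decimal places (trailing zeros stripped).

Answer: -9.561 13.32

Derivation:
Executing turtle program step by step:
Start: pos=(-6,0), heading=135, pen down
PD: pen down
FD 1.7: (-6,0) -> (-7.202,1.202) [heading=135, draw]
BK 1.6: (-7.202,1.202) -> (-6.071,0.071) [heading=135, draw]
RT 30: heading 135 -> 105
FD 10.9: (-6.071,0.071) -> (-8.892,10.599) [heading=105, draw]
PD: pen down
PU: pen up
FD 3.9: (-8.892,10.599) -> (-9.901,14.366) [heading=105, move]
LT 108: heading 105 -> 213
RT 15: heading 213 -> 198
LT 90: heading 198 -> 288
FD 1.1: (-9.901,14.366) -> (-9.561,13.32) [heading=288, move]
Final: pos=(-9.561,13.32), heading=288, 3 segment(s) drawn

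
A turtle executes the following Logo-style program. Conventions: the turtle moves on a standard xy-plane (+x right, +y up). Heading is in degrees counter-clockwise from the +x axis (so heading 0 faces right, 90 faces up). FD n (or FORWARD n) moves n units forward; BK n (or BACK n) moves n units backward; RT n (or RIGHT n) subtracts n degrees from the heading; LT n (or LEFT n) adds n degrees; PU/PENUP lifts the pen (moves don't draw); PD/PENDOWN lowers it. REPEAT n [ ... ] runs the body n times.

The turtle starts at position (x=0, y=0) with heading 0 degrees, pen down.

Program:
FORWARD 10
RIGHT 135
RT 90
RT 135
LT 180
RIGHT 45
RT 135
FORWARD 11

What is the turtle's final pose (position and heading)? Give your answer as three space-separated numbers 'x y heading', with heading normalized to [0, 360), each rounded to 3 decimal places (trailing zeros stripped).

Answer: 21 0 0

Derivation:
Executing turtle program step by step:
Start: pos=(0,0), heading=0, pen down
FD 10: (0,0) -> (10,0) [heading=0, draw]
RT 135: heading 0 -> 225
RT 90: heading 225 -> 135
RT 135: heading 135 -> 0
LT 180: heading 0 -> 180
RT 45: heading 180 -> 135
RT 135: heading 135 -> 0
FD 11: (10,0) -> (21,0) [heading=0, draw]
Final: pos=(21,0), heading=0, 2 segment(s) drawn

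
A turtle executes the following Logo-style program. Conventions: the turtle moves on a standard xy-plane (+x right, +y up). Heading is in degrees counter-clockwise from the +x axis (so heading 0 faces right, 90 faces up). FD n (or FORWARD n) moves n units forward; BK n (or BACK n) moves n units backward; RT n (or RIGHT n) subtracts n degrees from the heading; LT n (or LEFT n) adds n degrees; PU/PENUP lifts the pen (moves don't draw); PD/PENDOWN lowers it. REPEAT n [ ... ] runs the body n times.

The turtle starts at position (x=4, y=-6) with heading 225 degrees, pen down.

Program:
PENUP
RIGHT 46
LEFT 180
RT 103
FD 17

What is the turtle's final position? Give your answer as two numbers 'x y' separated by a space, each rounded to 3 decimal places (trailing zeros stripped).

Answer: -0.113 -22.495

Derivation:
Executing turtle program step by step:
Start: pos=(4,-6), heading=225, pen down
PU: pen up
RT 46: heading 225 -> 179
LT 180: heading 179 -> 359
RT 103: heading 359 -> 256
FD 17: (4,-6) -> (-0.113,-22.495) [heading=256, move]
Final: pos=(-0.113,-22.495), heading=256, 0 segment(s) drawn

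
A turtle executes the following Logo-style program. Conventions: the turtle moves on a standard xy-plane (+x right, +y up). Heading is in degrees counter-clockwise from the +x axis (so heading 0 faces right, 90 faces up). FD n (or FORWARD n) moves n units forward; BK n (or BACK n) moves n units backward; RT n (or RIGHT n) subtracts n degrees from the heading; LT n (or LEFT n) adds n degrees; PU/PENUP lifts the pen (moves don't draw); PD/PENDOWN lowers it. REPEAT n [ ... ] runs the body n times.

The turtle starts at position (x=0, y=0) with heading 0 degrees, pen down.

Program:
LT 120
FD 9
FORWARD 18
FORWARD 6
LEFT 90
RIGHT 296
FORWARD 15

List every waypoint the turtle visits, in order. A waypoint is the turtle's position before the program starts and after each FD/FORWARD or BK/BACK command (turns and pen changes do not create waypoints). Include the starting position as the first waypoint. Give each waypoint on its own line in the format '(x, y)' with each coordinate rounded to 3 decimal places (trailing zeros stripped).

Executing turtle program step by step:
Start: pos=(0,0), heading=0, pen down
LT 120: heading 0 -> 120
FD 9: (0,0) -> (-4.5,7.794) [heading=120, draw]
FD 18: (-4.5,7.794) -> (-13.5,23.383) [heading=120, draw]
FD 6: (-13.5,23.383) -> (-16.5,28.579) [heading=120, draw]
LT 90: heading 120 -> 210
RT 296: heading 210 -> 274
FD 15: (-16.5,28.579) -> (-15.454,13.615) [heading=274, draw]
Final: pos=(-15.454,13.615), heading=274, 4 segment(s) drawn
Waypoints (5 total):
(0, 0)
(-4.5, 7.794)
(-13.5, 23.383)
(-16.5, 28.579)
(-15.454, 13.615)

Answer: (0, 0)
(-4.5, 7.794)
(-13.5, 23.383)
(-16.5, 28.579)
(-15.454, 13.615)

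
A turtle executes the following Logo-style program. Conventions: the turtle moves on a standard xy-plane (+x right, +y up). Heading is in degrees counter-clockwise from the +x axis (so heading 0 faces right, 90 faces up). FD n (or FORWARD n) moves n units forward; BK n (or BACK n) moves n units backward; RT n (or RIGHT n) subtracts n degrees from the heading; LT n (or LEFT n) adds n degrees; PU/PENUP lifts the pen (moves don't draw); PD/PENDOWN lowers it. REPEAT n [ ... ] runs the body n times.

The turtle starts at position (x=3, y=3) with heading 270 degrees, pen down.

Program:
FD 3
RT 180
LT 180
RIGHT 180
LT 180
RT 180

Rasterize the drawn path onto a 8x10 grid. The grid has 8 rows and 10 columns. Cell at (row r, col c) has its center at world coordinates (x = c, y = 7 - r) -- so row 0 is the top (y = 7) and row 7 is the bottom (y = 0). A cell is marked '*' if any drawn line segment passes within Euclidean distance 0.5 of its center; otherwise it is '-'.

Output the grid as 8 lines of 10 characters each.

Segment 0: (3,3) -> (3,0)

Answer: ----------
----------
----------
----------
---*------
---*------
---*------
---*------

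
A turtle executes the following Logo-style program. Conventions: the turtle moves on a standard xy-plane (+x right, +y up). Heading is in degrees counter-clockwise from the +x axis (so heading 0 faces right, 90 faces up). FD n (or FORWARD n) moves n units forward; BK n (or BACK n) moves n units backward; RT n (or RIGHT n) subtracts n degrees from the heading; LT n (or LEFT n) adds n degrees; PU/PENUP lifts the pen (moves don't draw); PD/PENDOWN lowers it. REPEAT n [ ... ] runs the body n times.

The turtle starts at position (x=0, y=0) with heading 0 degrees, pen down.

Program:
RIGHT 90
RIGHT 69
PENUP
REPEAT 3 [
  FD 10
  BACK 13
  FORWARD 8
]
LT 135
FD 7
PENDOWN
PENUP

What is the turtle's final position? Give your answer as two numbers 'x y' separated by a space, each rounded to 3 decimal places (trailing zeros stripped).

Answer: -7.609 -8.223

Derivation:
Executing turtle program step by step:
Start: pos=(0,0), heading=0, pen down
RT 90: heading 0 -> 270
RT 69: heading 270 -> 201
PU: pen up
REPEAT 3 [
  -- iteration 1/3 --
  FD 10: (0,0) -> (-9.336,-3.584) [heading=201, move]
  BK 13: (-9.336,-3.584) -> (2.801,1.075) [heading=201, move]
  FD 8: (2.801,1.075) -> (-4.668,-1.792) [heading=201, move]
  -- iteration 2/3 --
  FD 10: (-4.668,-1.792) -> (-14.004,-5.376) [heading=201, move]
  BK 13: (-14.004,-5.376) -> (-1.867,-0.717) [heading=201, move]
  FD 8: (-1.867,-0.717) -> (-9.336,-3.584) [heading=201, move]
  -- iteration 3/3 --
  FD 10: (-9.336,-3.584) -> (-18.672,-7.167) [heading=201, move]
  BK 13: (-18.672,-7.167) -> (-6.535,-2.509) [heading=201, move]
  FD 8: (-6.535,-2.509) -> (-14.004,-5.376) [heading=201, move]
]
LT 135: heading 201 -> 336
FD 7: (-14.004,-5.376) -> (-7.609,-8.223) [heading=336, move]
PD: pen down
PU: pen up
Final: pos=(-7.609,-8.223), heading=336, 0 segment(s) drawn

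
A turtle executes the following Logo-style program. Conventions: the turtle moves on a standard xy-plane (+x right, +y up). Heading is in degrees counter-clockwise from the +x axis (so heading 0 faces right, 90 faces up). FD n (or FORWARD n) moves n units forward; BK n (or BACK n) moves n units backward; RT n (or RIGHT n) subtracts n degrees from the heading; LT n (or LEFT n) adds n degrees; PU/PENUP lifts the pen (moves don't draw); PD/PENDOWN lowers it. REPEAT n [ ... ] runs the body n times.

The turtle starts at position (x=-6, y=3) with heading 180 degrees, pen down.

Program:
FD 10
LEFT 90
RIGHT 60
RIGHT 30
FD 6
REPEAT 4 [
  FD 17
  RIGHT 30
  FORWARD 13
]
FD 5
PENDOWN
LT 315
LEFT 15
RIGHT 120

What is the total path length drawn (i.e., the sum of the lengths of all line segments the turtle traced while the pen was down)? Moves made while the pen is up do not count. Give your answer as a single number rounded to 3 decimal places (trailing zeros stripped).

Answer: 141

Derivation:
Executing turtle program step by step:
Start: pos=(-6,3), heading=180, pen down
FD 10: (-6,3) -> (-16,3) [heading=180, draw]
LT 90: heading 180 -> 270
RT 60: heading 270 -> 210
RT 30: heading 210 -> 180
FD 6: (-16,3) -> (-22,3) [heading=180, draw]
REPEAT 4 [
  -- iteration 1/4 --
  FD 17: (-22,3) -> (-39,3) [heading=180, draw]
  RT 30: heading 180 -> 150
  FD 13: (-39,3) -> (-50.258,9.5) [heading=150, draw]
  -- iteration 2/4 --
  FD 17: (-50.258,9.5) -> (-64.981,18) [heading=150, draw]
  RT 30: heading 150 -> 120
  FD 13: (-64.981,18) -> (-71.481,29.258) [heading=120, draw]
  -- iteration 3/4 --
  FD 17: (-71.481,29.258) -> (-79.981,43.981) [heading=120, draw]
  RT 30: heading 120 -> 90
  FD 13: (-79.981,43.981) -> (-79.981,56.981) [heading=90, draw]
  -- iteration 4/4 --
  FD 17: (-79.981,56.981) -> (-79.981,73.981) [heading=90, draw]
  RT 30: heading 90 -> 60
  FD 13: (-79.981,73.981) -> (-73.481,85.239) [heading=60, draw]
]
FD 5: (-73.481,85.239) -> (-70.981,89.569) [heading=60, draw]
PD: pen down
LT 315: heading 60 -> 15
LT 15: heading 15 -> 30
RT 120: heading 30 -> 270
Final: pos=(-70.981,89.569), heading=270, 11 segment(s) drawn

Segment lengths:
  seg 1: (-6,3) -> (-16,3), length = 10
  seg 2: (-16,3) -> (-22,3), length = 6
  seg 3: (-22,3) -> (-39,3), length = 17
  seg 4: (-39,3) -> (-50.258,9.5), length = 13
  seg 5: (-50.258,9.5) -> (-64.981,18), length = 17
  seg 6: (-64.981,18) -> (-71.481,29.258), length = 13
  seg 7: (-71.481,29.258) -> (-79.981,43.981), length = 17
  seg 8: (-79.981,43.981) -> (-79.981,56.981), length = 13
  seg 9: (-79.981,56.981) -> (-79.981,73.981), length = 17
  seg 10: (-79.981,73.981) -> (-73.481,85.239), length = 13
  seg 11: (-73.481,85.239) -> (-70.981,89.569), length = 5
Total = 141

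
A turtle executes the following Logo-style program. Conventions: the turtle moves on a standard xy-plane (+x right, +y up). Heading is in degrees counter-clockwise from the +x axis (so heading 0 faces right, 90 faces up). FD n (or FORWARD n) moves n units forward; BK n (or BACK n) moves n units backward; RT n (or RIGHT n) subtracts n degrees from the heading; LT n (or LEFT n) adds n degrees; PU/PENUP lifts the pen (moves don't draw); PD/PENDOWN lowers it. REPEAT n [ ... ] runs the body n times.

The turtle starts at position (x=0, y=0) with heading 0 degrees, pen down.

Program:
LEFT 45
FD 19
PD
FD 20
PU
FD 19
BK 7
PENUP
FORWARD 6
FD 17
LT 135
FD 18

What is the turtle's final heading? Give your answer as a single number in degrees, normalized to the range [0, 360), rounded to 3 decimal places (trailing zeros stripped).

Answer: 180

Derivation:
Executing turtle program step by step:
Start: pos=(0,0), heading=0, pen down
LT 45: heading 0 -> 45
FD 19: (0,0) -> (13.435,13.435) [heading=45, draw]
PD: pen down
FD 20: (13.435,13.435) -> (27.577,27.577) [heading=45, draw]
PU: pen up
FD 19: (27.577,27.577) -> (41.012,41.012) [heading=45, move]
BK 7: (41.012,41.012) -> (36.062,36.062) [heading=45, move]
PU: pen up
FD 6: (36.062,36.062) -> (40.305,40.305) [heading=45, move]
FD 17: (40.305,40.305) -> (52.326,52.326) [heading=45, move]
LT 135: heading 45 -> 180
FD 18: (52.326,52.326) -> (34.326,52.326) [heading=180, move]
Final: pos=(34.326,52.326), heading=180, 2 segment(s) drawn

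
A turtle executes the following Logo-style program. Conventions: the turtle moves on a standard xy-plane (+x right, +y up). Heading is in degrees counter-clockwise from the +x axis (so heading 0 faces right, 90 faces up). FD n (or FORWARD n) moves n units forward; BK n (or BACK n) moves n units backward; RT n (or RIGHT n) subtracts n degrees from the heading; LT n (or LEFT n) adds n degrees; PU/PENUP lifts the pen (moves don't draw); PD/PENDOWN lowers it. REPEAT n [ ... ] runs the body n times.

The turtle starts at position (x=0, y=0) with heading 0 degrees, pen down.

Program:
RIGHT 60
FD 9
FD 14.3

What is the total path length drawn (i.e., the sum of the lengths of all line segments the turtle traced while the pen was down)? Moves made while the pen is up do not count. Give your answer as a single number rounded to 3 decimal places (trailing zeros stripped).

Executing turtle program step by step:
Start: pos=(0,0), heading=0, pen down
RT 60: heading 0 -> 300
FD 9: (0,0) -> (4.5,-7.794) [heading=300, draw]
FD 14.3: (4.5,-7.794) -> (11.65,-20.178) [heading=300, draw]
Final: pos=(11.65,-20.178), heading=300, 2 segment(s) drawn

Segment lengths:
  seg 1: (0,0) -> (4.5,-7.794), length = 9
  seg 2: (4.5,-7.794) -> (11.65,-20.178), length = 14.3
Total = 23.3

Answer: 23.3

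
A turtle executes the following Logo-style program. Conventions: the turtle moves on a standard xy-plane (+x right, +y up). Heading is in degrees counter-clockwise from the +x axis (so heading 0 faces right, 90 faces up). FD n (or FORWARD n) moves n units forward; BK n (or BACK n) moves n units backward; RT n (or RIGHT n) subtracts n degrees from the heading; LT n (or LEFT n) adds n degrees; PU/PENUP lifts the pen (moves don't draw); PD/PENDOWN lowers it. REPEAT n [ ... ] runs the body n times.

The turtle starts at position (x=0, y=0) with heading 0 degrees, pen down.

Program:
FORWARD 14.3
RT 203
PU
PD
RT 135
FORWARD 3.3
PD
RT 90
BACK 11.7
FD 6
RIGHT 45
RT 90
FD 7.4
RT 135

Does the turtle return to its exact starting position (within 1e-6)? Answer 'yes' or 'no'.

Answer: no

Derivation:
Executing turtle program step by step:
Start: pos=(0,0), heading=0, pen down
FD 14.3: (0,0) -> (14.3,0) [heading=0, draw]
RT 203: heading 0 -> 157
PU: pen up
PD: pen down
RT 135: heading 157 -> 22
FD 3.3: (14.3,0) -> (17.36,1.236) [heading=22, draw]
PD: pen down
RT 90: heading 22 -> 292
BK 11.7: (17.36,1.236) -> (12.977,12.084) [heading=292, draw]
FD 6: (12.977,12.084) -> (15.224,6.521) [heading=292, draw]
RT 45: heading 292 -> 247
RT 90: heading 247 -> 157
FD 7.4: (15.224,6.521) -> (8.413,9.413) [heading=157, draw]
RT 135: heading 157 -> 22
Final: pos=(8.413,9.413), heading=22, 5 segment(s) drawn

Start position: (0, 0)
Final position: (8.413, 9.413)
Distance = 12.624; >= 1e-6 -> NOT closed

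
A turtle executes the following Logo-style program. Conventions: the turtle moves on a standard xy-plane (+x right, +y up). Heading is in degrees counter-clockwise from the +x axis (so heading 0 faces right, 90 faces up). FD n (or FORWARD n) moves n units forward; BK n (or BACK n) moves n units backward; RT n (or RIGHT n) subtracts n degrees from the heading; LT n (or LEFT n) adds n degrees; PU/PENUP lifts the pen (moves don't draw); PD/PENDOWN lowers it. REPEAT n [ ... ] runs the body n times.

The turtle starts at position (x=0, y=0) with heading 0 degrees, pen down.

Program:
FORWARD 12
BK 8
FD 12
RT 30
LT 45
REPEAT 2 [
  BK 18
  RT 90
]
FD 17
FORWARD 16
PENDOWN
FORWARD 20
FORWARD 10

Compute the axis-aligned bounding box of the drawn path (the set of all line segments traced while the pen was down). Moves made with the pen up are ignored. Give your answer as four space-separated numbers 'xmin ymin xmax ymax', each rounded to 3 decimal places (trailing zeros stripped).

Answer: -66.899 -4.659 16 12.728

Derivation:
Executing turtle program step by step:
Start: pos=(0,0), heading=0, pen down
FD 12: (0,0) -> (12,0) [heading=0, draw]
BK 8: (12,0) -> (4,0) [heading=0, draw]
FD 12: (4,0) -> (16,0) [heading=0, draw]
RT 30: heading 0 -> 330
LT 45: heading 330 -> 15
REPEAT 2 [
  -- iteration 1/2 --
  BK 18: (16,0) -> (-1.387,-4.659) [heading=15, draw]
  RT 90: heading 15 -> 285
  -- iteration 2/2 --
  BK 18: (-1.387,-4.659) -> (-6.045,12.728) [heading=285, draw]
  RT 90: heading 285 -> 195
]
FD 17: (-6.045,12.728) -> (-22.466,8.328) [heading=195, draw]
FD 16: (-22.466,8.328) -> (-37.921,4.187) [heading=195, draw]
PD: pen down
FD 20: (-37.921,4.187) -> (-57.239,-0.989) [heading=195, draw]
FD 10: (-57.239,-0.989) -> (-66.899,-3.578) [heading=195, draw]
Final: pos=(-66.899,-3.578), heading=195, 9 segment(s) drawn

Segment endpoints: x in {-66.899, -57.239, -37.921, -22.466, -6.045, -1.387, 0, 4, 12, 16}, y in {-4.659, -3.578, -0.989, 0, 4.187, 8.328, 12.728}
xmin=-66.899, ymin=-4.659, xmax=16, ymax=12.728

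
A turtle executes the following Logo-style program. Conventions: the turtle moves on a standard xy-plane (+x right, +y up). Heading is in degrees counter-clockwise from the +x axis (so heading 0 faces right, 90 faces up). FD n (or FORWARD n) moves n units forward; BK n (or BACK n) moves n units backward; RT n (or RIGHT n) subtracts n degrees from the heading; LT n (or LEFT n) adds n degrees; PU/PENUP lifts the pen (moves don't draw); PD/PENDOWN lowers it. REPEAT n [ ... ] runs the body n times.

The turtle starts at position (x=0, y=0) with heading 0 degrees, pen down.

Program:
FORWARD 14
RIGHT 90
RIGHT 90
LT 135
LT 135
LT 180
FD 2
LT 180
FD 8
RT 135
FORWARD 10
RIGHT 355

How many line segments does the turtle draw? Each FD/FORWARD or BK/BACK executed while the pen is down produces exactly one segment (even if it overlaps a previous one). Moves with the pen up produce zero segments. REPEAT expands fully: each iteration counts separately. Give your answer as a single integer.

Answer: 4

Derivation:
Executing turtle program step by step:
Start: pos=(0,0), heading=0, pen down
FD 14: (0,0) -> (14,0) [heading=0, draw]
RT 90: heading 0 -> 270
RT 90: heading 270 -> 180
LT 135: heading 180 -> 315
LT 135: heading 315 -> 90
LT 180: heading 90 -> 270
FD 2: (14,0) -> (14,-2) [heading=270, draw]
LT 180: heading 270 -> 90
FD 8: (14,-2) -> (14,6) [heading=90, draw]
RT 135: heading 90 -> 315
FD 10: (14,6) -> (21.071,-1.071) [heading=315, draw]
RT 355: heading 315 -> 320
Final: pos=(21.071,-1.071), heading=320, 4 segment(s) drawn
Segments drawn: 4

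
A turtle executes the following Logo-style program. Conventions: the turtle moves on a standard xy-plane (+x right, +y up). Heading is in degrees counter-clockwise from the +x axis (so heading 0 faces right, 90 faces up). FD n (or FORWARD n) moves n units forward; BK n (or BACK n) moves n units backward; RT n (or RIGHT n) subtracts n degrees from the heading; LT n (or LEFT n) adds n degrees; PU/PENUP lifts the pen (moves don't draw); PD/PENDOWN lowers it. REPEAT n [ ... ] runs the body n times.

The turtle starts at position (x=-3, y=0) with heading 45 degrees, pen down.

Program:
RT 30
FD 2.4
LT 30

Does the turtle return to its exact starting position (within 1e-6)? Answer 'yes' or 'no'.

Executing turtle program step by step:
Start: pos=(-3,0), heading=45, pen down
RT 30: heading 45 -> 15
FD 2.4: (-3,0) -> (-0.682,0.621) [heading=15, draw]
LT 30: heading 15 -> 45
Final: pos=(-0.682,0.621), heading=45, 1 segment(s) drawn

Start position: (-3, 0)
Final position: (-0.682, 0.621)
Distance = 2.4; >= 1e-6 -> NOT closed

Answer: no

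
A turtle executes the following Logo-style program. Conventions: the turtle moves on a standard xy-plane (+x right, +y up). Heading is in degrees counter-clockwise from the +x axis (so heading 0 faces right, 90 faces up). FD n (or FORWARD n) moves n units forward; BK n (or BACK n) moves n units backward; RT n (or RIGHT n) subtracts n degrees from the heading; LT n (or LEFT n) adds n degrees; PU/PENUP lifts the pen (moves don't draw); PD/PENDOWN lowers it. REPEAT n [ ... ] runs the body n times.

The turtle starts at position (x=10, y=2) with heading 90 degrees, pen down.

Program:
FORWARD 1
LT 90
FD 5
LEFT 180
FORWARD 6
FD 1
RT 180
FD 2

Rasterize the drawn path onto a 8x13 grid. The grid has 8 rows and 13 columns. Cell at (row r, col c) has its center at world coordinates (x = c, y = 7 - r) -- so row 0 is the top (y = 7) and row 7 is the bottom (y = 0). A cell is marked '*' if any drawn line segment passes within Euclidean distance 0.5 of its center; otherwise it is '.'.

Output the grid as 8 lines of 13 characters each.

Answer: .............
.............
.............
.............
.....********
..........*..
.............
.............

Derivation:
Segment 0: (10,2) -> (10,3)
Segment 1: (10,3) -> (5,3)
Segment 2: (5,3) -> (11,3)
Segment 3: (11,3) -> (12,3)
Segment 4: (12,3) -> (10,3)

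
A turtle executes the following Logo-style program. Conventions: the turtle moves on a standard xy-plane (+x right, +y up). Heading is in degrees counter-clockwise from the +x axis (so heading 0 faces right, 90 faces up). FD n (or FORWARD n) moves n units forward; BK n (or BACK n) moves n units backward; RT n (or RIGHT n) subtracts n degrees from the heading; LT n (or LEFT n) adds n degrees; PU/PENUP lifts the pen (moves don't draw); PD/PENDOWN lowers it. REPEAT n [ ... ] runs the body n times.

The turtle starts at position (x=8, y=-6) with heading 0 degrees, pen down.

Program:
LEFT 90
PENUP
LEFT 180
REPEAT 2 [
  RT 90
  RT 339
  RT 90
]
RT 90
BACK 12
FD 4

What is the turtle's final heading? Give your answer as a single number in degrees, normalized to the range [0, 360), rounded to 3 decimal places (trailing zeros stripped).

Executing turtle program step by step:
Start: pos=(8,-6), heading=0, pen down
LT 90: heading 0 -> 90
PU: pen up
LT 180: heading 90 -> 270
REPEAT 2 [
  -- iteration 1/2 --
  RT 90: heading 270 -> 180
  RT 339: heading 180 -> 201
  RT 90: heading 201 -> 111
  -- iteration 2/2 --
  RT 90: heading 111 -> 21
  RT 339: heading 21 -> 42
  RT 90: heading 42 -> 312
]
RT 90: heading 312 -> 222
BK 12: (8,-6) -> (16.918,2.03) [heading=222, move]
FD 4: (16.918,2.03) -> (13.945,-0.647) [heading=222, move]
Final: pos=(13.945,-0.647), heading=222, 0 segment(s) drawn

Answer: 222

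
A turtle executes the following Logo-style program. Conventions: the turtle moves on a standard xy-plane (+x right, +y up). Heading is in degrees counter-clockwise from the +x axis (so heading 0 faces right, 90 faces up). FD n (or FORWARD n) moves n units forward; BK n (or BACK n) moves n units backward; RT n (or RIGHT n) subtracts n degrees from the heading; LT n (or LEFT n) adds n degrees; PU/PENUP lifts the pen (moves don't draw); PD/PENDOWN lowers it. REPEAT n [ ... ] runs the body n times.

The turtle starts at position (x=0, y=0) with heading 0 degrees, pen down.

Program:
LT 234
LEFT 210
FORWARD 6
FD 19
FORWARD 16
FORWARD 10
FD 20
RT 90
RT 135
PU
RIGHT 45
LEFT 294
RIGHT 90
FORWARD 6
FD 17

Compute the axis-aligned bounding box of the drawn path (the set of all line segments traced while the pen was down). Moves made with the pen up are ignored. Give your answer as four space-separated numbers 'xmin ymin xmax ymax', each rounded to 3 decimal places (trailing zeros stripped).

Executing turtle program step by step:
Start: pos=(0,0), heading=0, pen down
LT 234: heading 0 -> 234
LT 210: heading 234 -> 84
FD 6: (0,0) -> (0.627,5.967) [heading=84, draw]
FD 19: (0.627,5.967) -> (2.613,24.863) [heading=84, draw]
FD 16: (2.613,24.863) -> (4.286,40.775) [heading=84, draw]
FD 10: (4.286,40.775) -> (5.331,50.721) [heading=84, draw]
FD 20: (5.331,50.721) -> (7.422,70.611) [heading=84, draw]
RT 90: heading 84 -> 354
RT 135: heading 354 -> 219
PU: pen up
RT 45: heading 219 -> 174
LT 294: heading 174 -> 108
RT 90: heading 108 -> 18
FD 6: (7.422,70.611) -> (13.128,72.465) [heading=18, move]
FD 17: (13.128,72.465) -> (29.296,77.718) [heading=18, move]
Final: pos=(29.296,77.718), heading=18, 5 segment(s) drawn

Segment endpoints: x in {0, 0.627, 2.613, 4.286, 5.331, 7.422}, y in {0, 5.967, 24.863, 40.775, 50.721, 70.611}
xmin=0, ymin=0, xmax=7.422, ymax=70.611

Answer: 0 0 7.422 70.611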